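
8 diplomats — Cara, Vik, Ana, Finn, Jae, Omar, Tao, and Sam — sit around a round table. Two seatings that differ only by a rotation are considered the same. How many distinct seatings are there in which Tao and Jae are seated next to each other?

Glue Tao and Jae into a block (2 internal orders). Seating 7 units around a circle gives (6)! arrangements.
So 2 × (6)! = 2 × 720 = 1440.

1440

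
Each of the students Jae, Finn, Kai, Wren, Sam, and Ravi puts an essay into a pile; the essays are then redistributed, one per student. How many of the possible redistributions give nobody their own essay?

This is the derangement count D_6: permutations of 6 items with no fixed point.
By inclusion–exclusion this is Σ_{j=0}^{6} (−1)^j C(6,j)·(6−j)!.
Computing: 720 − 720 + 360 − 120 + 30 − 6 + 1 = 265.

265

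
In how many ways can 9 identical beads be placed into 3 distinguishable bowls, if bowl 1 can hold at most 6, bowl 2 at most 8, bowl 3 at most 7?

45

Without the upper bounds there are C(11,2) = 55 ways to split 9 among 3 bowls.
Subtract solutions that violate a single cap (substitute x_i' = x_i − (cap_i+1)): x_1 ≥ 7 gives C(4,2) = 6; x_2 ≥ 9 gives C(2,2) = 1; x_3 ≥ 8 gives C(3,2) = 3. Together 10.
No two caps can be exceeded simultaneously, so the pair terms are all 0.
By inclusion–exclusion the count is 55 − 10 + 0 = 45.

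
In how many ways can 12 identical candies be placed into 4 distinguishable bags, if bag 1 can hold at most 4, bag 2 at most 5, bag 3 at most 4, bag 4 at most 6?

95

By stars and bars, unrestricted non-negative solutions to x_1+…+x_4 = 12 number C(12+3,3) = 455.
Subtract solutions that violate a single cap (substitute x_i' = x_i − (cap_i+1)): x_1 ≥ 5 gives C(10,3) = 120; x_2 ≥ 6 gives C(9,3) = 84; x_3 ≥ 5 gives C(10,3) = 120; x_4 ≥ 7 gives C(8,3) = 56. Together 380.
Add back pairs where two caps are both exceeded: 4 + 10 + 1 + 4 + 0 + 1 = 20.
By inclusion–exclusion the count is 455 − 380 + 20 = 95.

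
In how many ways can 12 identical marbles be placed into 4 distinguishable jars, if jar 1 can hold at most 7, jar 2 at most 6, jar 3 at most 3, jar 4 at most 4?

Ignoring the caps, the number of non-negative solutions to x_1+…+x_4 = 12 is C(15,3) = 455.
Subtract solutions that violate a single cap (substitute x_i' = x_i − (cap_i+1)): x_1 ≥ 8 gives C(7,3) = 35; x_2 ≥ 7 gives C(8,3) = 56; x_3 ≥ 4 gives C(11,3) = 165; x_4 ≥ 5 gives C(10,3) = 120. Together 376.
Add back pairs where two caps are both exceeded: 0 + 1 + 0 + 4 + 1 + 20 = 26.
By inclusion–exclusion the count is 455 − 376 + 26 = 105.

105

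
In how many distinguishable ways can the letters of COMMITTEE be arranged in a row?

Letter multiplicities in COMMITTEE: C×1, E×2, I×1, M×2, O×1, T×2.
Dividing 9! = 362880 by 2!·2!·2! = 8 for the repeated letters gives 45360.

45360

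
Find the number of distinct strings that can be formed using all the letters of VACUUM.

360

Letter multiplicities in VACUUM: A×1, C×1, M×1, U×2, V×1.
So there are 6! / (2!) = 360 distinguishable arrangements.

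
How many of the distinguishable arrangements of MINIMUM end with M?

Fix M in the last position and arrange the remaining 6 letters.
Those 6 letters have I appearing twice and M appearing twice, giving (6)!/(2!·2!) = 180.

180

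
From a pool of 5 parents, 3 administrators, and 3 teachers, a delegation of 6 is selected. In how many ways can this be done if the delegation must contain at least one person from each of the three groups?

405

Total 6-person selections from all 11: C(11,6) = 462.
Subtract selections that omit an entire group: no parents → C(6,6) = 1; no administrators → C(8,6) = 28; no teachers → C(8,6) = 28.
Add back selections omitting two groups (i.e. drawn from a single group): C(5,6) + C(3,6) + C(3,6) = 0.
By inclusion–exclusion: 462 − 57 + 0 = 405.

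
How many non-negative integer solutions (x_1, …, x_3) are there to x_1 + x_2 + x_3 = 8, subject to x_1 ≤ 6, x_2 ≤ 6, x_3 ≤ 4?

29

By stars and bars, unrestricted non-negative solutions to x_1+…+x_3 = 8 number C(8+2,2) = 45.
Subtract solutions that violate a single cap (substitute x_i' = x_i − (cap_i+1)): x_1 ≥ 7 gives C(3,2) = 3; x_2 ≥ 7 gives C(3,2) = 3; x_3 ≥ 5 gives C(5,2) = 10. Together 16.
No two caps can be exceeded simultaneously, so the pair terms are all 0.
By inclusion–exclusion the count is 45 − 16 + 0 = 29.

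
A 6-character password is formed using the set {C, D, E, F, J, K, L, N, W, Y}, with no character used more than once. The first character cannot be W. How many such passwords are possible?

The first character has 10−1 = 9 choices (anything except W).
The remaining 5 characters are filled from the other 9 symbols without repetition: 9 × 8 × 7 × 6 × 5 = 15120.
Total: 9 × 15120 = 136080.

136080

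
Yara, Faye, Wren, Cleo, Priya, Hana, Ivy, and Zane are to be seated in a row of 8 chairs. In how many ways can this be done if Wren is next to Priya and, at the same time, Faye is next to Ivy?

Treat {Wren,Priya} as one block (2 orders) and {Faye,Ivy} as another (2 orders).
That leaves 6 units to arrange: 2 × 2 × 6! = 4 × 720 = 2880.

2880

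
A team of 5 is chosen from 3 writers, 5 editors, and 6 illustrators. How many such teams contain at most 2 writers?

Split by how many writers are chosen (0 through 2).
Sum: C(3,0)·C(11,5) + C(3,1)·C(11,4) + C(3,2)·C(11,3) = 462 + 990 + 495 = 1947.

1947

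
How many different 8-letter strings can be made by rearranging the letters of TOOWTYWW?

1680

TOOWTYWW has 8 letters with O appearing twice, T appearing twice, and W appearing 3 times.
Dividing 8! = 40320 by 3!·2!·2! = 24 for the repeated letters gives 1680.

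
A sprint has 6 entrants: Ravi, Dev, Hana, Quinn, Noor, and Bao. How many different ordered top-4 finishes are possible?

This is an ordered selection of 4 from 6: P(6,4).
That gives 6 × 5 × 4 × 3 = 360.

360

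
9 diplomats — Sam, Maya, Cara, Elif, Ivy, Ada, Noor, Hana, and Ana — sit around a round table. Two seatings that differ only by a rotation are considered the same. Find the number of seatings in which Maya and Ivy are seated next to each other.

Treat {Maya, Ivy} as one unit (2 internal orders) and seat the resulting 8 units around the table: (7)! circular arrangements.
So 2 × (7)! = 2 × 5040 = 10080.

10080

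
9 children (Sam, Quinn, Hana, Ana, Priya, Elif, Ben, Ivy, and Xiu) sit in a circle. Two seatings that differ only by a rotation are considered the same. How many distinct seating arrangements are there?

Fix one person's seat to break rotational symmetry; the remaining 8 people can be arranged in (8)! = 40320 ways.

40320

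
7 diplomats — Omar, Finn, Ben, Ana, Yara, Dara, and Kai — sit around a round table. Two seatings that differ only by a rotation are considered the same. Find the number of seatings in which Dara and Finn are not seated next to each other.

480

Without the restriction there are (6)! = 720 seatings.
Those with Dara next to Finn: fuse the pair into one unit and seat 6 units around a circle — 2·(5)! = 240.
Subtracting, 720 − 240 = 480.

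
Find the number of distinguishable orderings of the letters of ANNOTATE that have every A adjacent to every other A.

1260

Treat the 2 copies of A as a single block. The multiset to arrange is then {AA, E, N, N, O, T, T}, 7 items in all.
That gives (7)!/(2!·2!) = 1260 arrangements.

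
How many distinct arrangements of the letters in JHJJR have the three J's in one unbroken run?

6

Treat the 3 copies of J as a single block. The multiset to arrange is then {JJJ, H, R}, 3 items in all.
All 3 items are distinct, so there are (3)! = 6 arrangements.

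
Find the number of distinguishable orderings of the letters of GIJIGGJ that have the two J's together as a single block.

Treat the 2 copies of J as a single block. The multiset to arrange is then {JJ, G, G, G, I, I}, 6 items in all.
That gives (6)!/(3!·2!) = 60 arrangements.

60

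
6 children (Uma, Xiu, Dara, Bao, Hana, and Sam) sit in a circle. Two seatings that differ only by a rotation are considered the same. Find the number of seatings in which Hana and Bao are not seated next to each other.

72

All circular seatings of 6 people number (5)! = 120.
Seatings with Hana beside Bao: treat them as a block with 2 internal orders, giving 2 × (4)! = 48.
Subtracting, 120 − 48 = 72.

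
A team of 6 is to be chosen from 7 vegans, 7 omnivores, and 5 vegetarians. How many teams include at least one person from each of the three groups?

22295

Total 6-person selections from all 19: C(19,6) = 27132.
Selections missing a whole group: no vegans → C(12,6) = 924; no omnivores → C(12,6) = 924; no vegetarians → C(14,6) = 3003.
Add back selections omitting two groups (i.e. drawn from a single group): C(7,6) + C(7,6) + C(5,6) = 14.
By inclusion–exclusion: 27132 − 4851 + 14 = 22295.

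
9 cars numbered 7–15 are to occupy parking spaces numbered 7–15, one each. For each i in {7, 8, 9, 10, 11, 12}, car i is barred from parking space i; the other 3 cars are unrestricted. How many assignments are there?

Let Aᵢ (for 7 ≤ i ≤ 12) be the placements that put car i in its forbidden parking space. Any j of these fix j positions, leaving (9−j)! ways to fill the rest, and there are C(6,j) ways to pick which j.
By inclusion–exclusion, the number of valid placements is Σ_{j=0}^{6} (−1)^j C(6,j)·(9−j)!.
Computing: 362880 − 241920 + 75600 − 14400 + 1800 − 144 + 6 = 183822.

183822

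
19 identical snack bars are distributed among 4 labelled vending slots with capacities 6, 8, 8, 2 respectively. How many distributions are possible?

46

Without the upper bounds there are C(22,3) = 1540 ways to split 19 among 4 vending slots.
Subtract solutions that violate a single cap (substitute x_i' = x_i − (cap_i+1)): x_1 ≥ 7 gives C(15,3) = 455; x_2 ≥ 9 gives C(13,3) = 286; x_3 ≥ 9 gives C(13,3) = 286; x_4 ≥ 3 gives C(19,3) = 969. Together 1996.
Add back pairs where two caps are both exceeded: 20 + 20 + 220 + 4 + 120 + 120 = 504.
Subtract triples: 0 + 1 + 1 + 0 = 2.
By inclusion–exclusion the count is 1540 − 1996 + 504 − 2 = 46.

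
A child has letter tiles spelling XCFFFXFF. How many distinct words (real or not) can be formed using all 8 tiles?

The 8 letters of XCFFFXFF have repeats: F appearing 5 times and X appearing twice.
Dividing 8! = 40320 by 5!·2! = 240 for the repeated letters gives 168.

168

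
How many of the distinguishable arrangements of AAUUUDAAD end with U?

420

With the last slot taken by U, it remains to arrange the other 8 letters (AAUUDAAD).
Those 8 letters have A appearing 4 times, D appearing twice, and U appearing twice, giving (8)!/(4!·2!·2!) = 420.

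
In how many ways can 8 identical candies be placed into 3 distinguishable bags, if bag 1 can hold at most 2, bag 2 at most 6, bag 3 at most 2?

6

Ignoring the caps, the number of non-negative solutions to x_1+…+x_3 = 8 is C(10,2) = 45.
Subtract solutions that violate a single cap (substitute x_i' = x_i − (cap_i+1)): x_1 ≥ 3 gives C(7,2) = 21; x_2 ≥ 7 gives C(3,2) = 3; x_3 ≥ 3 gives C(7,2) = 21. Together 45.
Add back pairs where two caps are both exceeded: 0 + 6 + 0 = 6.
By inclusion–exclusion the count is 45 − 45 + 6 = 6.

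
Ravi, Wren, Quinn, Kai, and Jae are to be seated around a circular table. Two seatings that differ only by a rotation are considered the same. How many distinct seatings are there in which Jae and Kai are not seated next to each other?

12

Without the restriction there are (4)! = 24 seatings.
Seatings with Jae beside Kai: treat them as a block with 2 internal orders, giving 2 × (3)! = 12.
Subtracting, 24 − 12 = 12.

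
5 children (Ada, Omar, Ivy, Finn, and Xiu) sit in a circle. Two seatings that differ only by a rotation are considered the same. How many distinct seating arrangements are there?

Fix one person's seat to break rotational symmetry; the remaining 4 people can be arranged in (4)! = 24 ways.

24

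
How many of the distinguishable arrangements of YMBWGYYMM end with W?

Fix W in the last position and arrange the remaining 8 letters.
Those 8 letters have M appearing 3 times and Y appearing 3 times, giving (8)!/(3!·3!) = 1120.

1120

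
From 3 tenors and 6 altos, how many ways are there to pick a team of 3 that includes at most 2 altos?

Split by how many altos are chosen (0 through 2).
Sum: C(6,0)·C(3,3) + C(6,1)·C(3,2) + C(6,2)·C(3,1) = 1 + 18 + 45 = 64.

64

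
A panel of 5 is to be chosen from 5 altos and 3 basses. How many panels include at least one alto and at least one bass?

With no constraint there are C(8,5) = 56 possible selections.
Subtract selections that omit an entire group: no altos → C(3,5) = 0; no basses → C(5,5) = 1.
Both groups omitted at once is impossible, so 56 − 1 = 55.

55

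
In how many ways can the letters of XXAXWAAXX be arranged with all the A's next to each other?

42

Treat the 3 copies of A as a single block. The multiset to arrange is then {AAA, W, X, X, X, X, X}, 7 items in all.
That gives (7)!/(5!) = 42 arrangements.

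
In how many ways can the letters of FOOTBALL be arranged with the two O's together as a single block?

2520

Treat the 2 copies of O as a single block. The multiset to arrange is then {OO, A, B, F, L, L, T}, 7 items in all.
That gives (7)!/(2!) = 2520 arrangements.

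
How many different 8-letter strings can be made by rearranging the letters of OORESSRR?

OORESSRR has 8 letters with O appearing twice, R appearing 3 times, and S appearing twice.
So there are 8! / (3!·2!·2!) = 1680 distinguishable arrangements.

1680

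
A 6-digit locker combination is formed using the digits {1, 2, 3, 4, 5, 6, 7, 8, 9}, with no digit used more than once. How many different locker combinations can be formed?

This is a permutation of 6 out of 9: P(9,6) = 9!/3!.
9 × 8 × 7 × 6 × 5 × 4 = 60480.

60480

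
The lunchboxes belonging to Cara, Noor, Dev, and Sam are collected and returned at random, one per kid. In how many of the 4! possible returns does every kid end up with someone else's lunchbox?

This is the derangement count D_4: permutations of 4 items with no fixed point.
By inclusion–exclusion this is Σ_{j=0}^{4} (−1)^j C(4,j)·(4−j)!.
Computing: 24 − 24 + 12 − 4 + 1 = 9.

9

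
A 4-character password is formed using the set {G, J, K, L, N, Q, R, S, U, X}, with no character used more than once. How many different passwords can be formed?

5040

This is a permutation of 4 out of 10: P(10,4) = 10!/6!.
10 × 9 × 8 × 7 = 5040.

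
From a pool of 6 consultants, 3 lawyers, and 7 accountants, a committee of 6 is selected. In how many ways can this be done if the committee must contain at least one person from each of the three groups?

6006

Total 6-person selections from all 16: C(16,6) = 8008.
Subtract selections that omit an entire group: no consultants → C(10,6) = 210; no lawyers → C(13,6) = 1716; no accountants → C(9,6) = 84.
Add back selections omitting two groups (i.e. drawn from a single group): C(6,6) + C(3,6) + C(7,6) = 8.
By inclusion–exclusion: 8008 − 2010 + 8 = 6006.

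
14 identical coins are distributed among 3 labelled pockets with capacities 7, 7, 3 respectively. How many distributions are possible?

10

By stars and bars, unrestricted non-negative solutions to x_1+…+x_3 = 14 number C(14+2,2) = 120.
Subtract solutions that violate a single cap (substitute x_i' = x_i − (cap_i+1)): x_1 ≥ 8 gives C(8,2) = 28; x_2 ≥ 8 gives C(8,2) = 28; x_3 ≥ 4 gives C(12,2) = 66. Together 122.
Add back pairs where two caps are both exceeded: 0 + 6 + 6 = 12.
By inclusion–exclusion the count is 120 − 122 + 12 = 10.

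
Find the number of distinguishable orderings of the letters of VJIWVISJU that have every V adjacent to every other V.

10080

Treat the 2 copies of V as a single block. The multiset to arrange is then {VV, I, I, J, J, S, U, W}, 8 items in all.
That gives (8)!/(2!·2!) = 10080 arrangements.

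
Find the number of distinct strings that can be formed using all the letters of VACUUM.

360

VACUUM has 6 letters with U appearing twice.
The number of distinct arrangements is 6!/(2!) = 720/2 = 360.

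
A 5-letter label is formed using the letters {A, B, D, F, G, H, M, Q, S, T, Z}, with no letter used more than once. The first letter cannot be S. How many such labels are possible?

The first letter has 11−1 = 10 choices (anything except S).
The remaining 4 letters are filled from the other 10 symbols without repetition: 10 × 9 × 8 × 7 = 5040.
Total: 10 × 5040 = 50400.

50400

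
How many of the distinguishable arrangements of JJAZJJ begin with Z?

5

Fix Z in the first position and arrange the remaining 5 letters.
Those 5 letters have J appearing 4 times, giving (5)!/(4!) = 5.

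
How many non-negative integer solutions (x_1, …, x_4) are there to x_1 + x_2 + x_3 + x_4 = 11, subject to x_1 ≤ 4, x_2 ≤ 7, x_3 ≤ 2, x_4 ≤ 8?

Without the upper bounds there are C(14,3) = 364 ways to split 11 among 4 variables.
Subtract solutions that violate a single cap (substitute x_i' = x_i − (cap_i+1)): x_1 ≥ 5 gives C(9,3) = 84; x_2 ≥ 8 gives C(6,3) = 20; x_3 ≥ 3 gives C(11,3) = 165; x_4 ≥ 9 gives C(5,3) = 10. Together 279.
Add back pairs where two caps are both exceeded: 0 + 20 + 0 + 1 + 0 + 0 = 21.
By inclusion–exclusion the count is 364 − 279 + 21 = 106.

106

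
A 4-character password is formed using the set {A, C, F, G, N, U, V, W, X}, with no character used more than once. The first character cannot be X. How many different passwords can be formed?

2688

The first character has 9−1 = 8 choices (anything except X).
The remaining 3 characters are filled from the other 8 symbols without repetition: 8 × 7 × 6 = 336.
Total: 8 × 336 = 2688.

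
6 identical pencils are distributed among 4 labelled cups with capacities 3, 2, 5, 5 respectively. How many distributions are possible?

By stars and bars, unrestricted non-negative solutions to x_1+…+x_4 = 6 number C(6+3,3) = 84.
Subtract solutions that violate a single cap (substitute x_i' = x_i − (cap_i+1)): x_1 ≥ 4 gives C(5,3) = 10; x_2 ≥ 3 gives C(6,3) = 20; x_3 ≥ 6 gives C(3,3) = 1; x_4 ≥ 6 gives C(3,3) = 1. Together 32.
No two caps can be exceeded simultaneously, so the pair terms are all 0.
By inclusion–exclusion the count is 84 − 32 + 0 = 52.

52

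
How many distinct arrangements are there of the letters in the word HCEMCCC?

210

Letter multiplicities in HCEMCCC: C×4, E×1, H×1, M×1.
The number of distinct arrangements is 7!/(4!) = 5040/24 = 210.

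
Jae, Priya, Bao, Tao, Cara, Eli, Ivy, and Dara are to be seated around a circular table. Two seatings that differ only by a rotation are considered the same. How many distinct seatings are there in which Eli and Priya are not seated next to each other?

3600

Without the restriction there are (7)! = 5040 seatings.
Seatings with Eli beside Priya: treat them as a block with 2 internal orders, giving 2 × (6)! = 1440.
Subtracting, 5040 − 1440 = 3600.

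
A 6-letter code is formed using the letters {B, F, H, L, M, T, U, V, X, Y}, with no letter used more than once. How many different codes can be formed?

151200

This is a permutation of 6 out of 10: P(10,6) = 10!/4!.
That product is 10 × 9 × 8 × 7 × 6 × 5 = 151200.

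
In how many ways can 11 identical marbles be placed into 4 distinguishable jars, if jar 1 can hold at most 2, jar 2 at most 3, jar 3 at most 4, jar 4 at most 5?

Without the upper bounds there are C(14,3) = 364 ways to split 11 among 4 jars.
Subtract solutions that violate a single cap (substitute x_i' = x_i − (cap_i+1)): x_1 ≥ 3 gives C(11,3) = 165; x_2 ≥ 4 gives C(10,3) = 120; x_3 ≥ 5 gives C(9,3) = 84; x_4 ≥ 6 gives C(8,3) = 56. Together 425.
Add back pairs where two caps are both exceeded: 35 + 20 + 10 + 10 + 4 + 1 = 80.
By inclusion–exclusion the count is 364 − 425 + 80 = 19.

19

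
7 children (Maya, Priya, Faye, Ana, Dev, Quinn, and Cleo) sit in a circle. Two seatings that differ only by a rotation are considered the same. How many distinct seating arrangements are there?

Around a circle, 7 distinct people have 7!/7 = (6)! = 720 rotationally distinct seatings.

720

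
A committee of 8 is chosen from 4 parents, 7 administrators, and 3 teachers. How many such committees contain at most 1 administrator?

7

Split by how many administrators are chosen (0 through 1).
Sum: C(7,0)·C(7,8) + C(7,1)·C(7,7) = 0 + 7 = 7.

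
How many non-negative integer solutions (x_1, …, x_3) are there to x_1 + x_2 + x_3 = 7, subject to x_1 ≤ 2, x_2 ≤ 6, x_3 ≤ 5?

17

Without the upper bounds there are C(9,2) = 36 ways to split 7 among 3 variables.
Subtract solutions that violate a single cap (substitute x_i' = x_i − (cap_i+1)): x_1 ≥ 3 gives C(6,2) = 15; x_2 ≥ 7 gives C(2,2) = 1; x_3 ≥ 6 gives C(3,2) = 3. Together 19.
No two caps can be exceeded simultaneously, so the pair terms are all 0.
By inclusion–exclusion the count is 36 − 19 + 0 = 17.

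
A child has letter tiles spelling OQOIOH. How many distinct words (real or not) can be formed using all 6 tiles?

The 6 letters of OQOIOH have repeats: O appearing 3 times.
The number of distinct arrangements is 6!/(3!) = 720/6 = 120.

120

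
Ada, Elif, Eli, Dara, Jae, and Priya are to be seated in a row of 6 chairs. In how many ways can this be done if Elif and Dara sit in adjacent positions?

Glue Elif and Dara into one block (2 internal orders), leaving 5 units to arrange in a row.
That gives 2 × 5! = 2 × 120 = 240.

240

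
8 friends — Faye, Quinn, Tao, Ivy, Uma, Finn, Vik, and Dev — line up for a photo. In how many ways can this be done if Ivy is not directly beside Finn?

30240

Of the 8! = 40320 arrangements, those with Ivy and Finn adjacent number 2 × 7! = 10080 (treat the pair as a block with 2 internal orders).
So 40320 − 10080 = 30240 arrangements keep them apart.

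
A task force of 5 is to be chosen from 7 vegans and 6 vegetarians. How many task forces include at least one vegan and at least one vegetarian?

Total 5-person selections from all 13: C(13,5) = 1287.
Selections missing a whole group: no vegans → C(6,5) = 6; no vegetarians → C(7,5) = 21.
Both groups omitted at once is impossible, so 1287 − 27 = 1260.

1260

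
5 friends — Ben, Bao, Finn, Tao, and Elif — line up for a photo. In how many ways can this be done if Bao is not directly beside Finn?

72

Of the 5! = 120 arrangements, those with Bao and Finn adjacent number 2 × 4! = 48 (treat the pair as a block with 2 internal orders).
So 120 − 48 = 72 arrangements keep them apart.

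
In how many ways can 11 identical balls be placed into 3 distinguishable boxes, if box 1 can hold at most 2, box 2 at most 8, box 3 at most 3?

6

By stars and bars, unrestricted non-negative solutions to x_1+…+x_3 = 11 number C(11+2,2) = 78.
Subtract solutions that violate a single cap (substitute x_i' = x_i − (cap_i+1)): x_1 ≥ 3 gives C(10,2) = 45; x_2 ≥ 9 gives C(4,2) = 6; x_3 ≥ 4 gives C(9,2) = 36. Together 87.
Add back pairs where two caps are both exceeded: 0 + 15 + 0 = 15.
By inclusion–exclusion the count is 78 − 87 + 15 = 6.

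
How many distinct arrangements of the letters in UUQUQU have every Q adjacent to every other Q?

Treat the 2 copies of Q as a single block. The multiset to arrange is then {QQ, U, U, U, U}, 5 items in all.
That gives (5)!/(4!) = 5 arrangements.

5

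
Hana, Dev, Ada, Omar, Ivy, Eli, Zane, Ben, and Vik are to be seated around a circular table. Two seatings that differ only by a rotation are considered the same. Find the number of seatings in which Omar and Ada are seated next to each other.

Treat {Omar, Ada} as one unit (2 internal orders) and seat the resulting 8 units around the table: (7)! circular arrangements.
So 2 × (7)! = 2 × 5040 = 10080.

10080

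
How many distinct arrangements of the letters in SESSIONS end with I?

With the last slot taken by I, it remains to arrange the other 7 letters (SESSONS).
Those 7 letters have S appearing 4 times, giving (7)!/(4!) = 210.

210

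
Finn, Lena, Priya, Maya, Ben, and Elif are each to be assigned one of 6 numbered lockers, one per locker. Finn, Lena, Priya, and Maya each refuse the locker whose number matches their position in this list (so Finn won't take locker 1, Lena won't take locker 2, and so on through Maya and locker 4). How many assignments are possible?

362

Let Aᵢ (for 1 ≤ i ≤ 4) be the placements that put person i in their forbidden locker. Any j of these fix j positions, leaving (6−j)! ways to fill the rest, and there are C(4,j) ways to pick which j.
By inclusion–exclusion, the number of valid placements is Σ_{j=0}^{4} (−1)^j C(4,j)·(6−j)!.
Computing: 720 − 480 + 144 − 24 + 2 = 362.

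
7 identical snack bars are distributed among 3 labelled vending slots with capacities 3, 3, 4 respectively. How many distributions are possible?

10

By stars and bars, unrestricted non-negative solutions to x_1+…+x_3 = 7 number C(7+2,2) = 36.
Subtract solutions that violate a single cap (substitute x_i' = x_i − (cap_i+1)): x_1 ≥ 4 gives C(5,2) = 10; x_2 ≥ 4 gives C(5,2) = 10; x_3 ≥ 5 gives C(4,2) = 6. Together 26.
No two caps can be exceeded simultaneously, so the pair terms are all 0.
By inclusion–exclusion the count is 36 − 26 + 0 = 10.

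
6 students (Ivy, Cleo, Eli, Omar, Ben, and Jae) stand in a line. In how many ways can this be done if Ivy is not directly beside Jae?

Of the 6! = 720 arrangements, those with Ivy and Jae adjacent number 2 × 5! = 240 (treat the pair as a block with 2 internal orders).
Complementary counting: 720 − 240 = 480.

480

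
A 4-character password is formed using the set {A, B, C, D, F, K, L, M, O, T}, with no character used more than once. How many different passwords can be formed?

5040

With no repetition, fill the 4 characters in order: 10 choices, then 9, down to 7.
That product is 10 × 9 × 8 × 7 = 5040.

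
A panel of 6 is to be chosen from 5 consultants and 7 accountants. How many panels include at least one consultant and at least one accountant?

917

Unrestricted: C(12,6) = 924 ways to pick any 6 of the 12.
Selections missing a whole group: no consultants → C(7,6) = 7; no accountants → C(5,6) = 0.
Both groups omitted at once is impossible, so 924 − 7 = 917.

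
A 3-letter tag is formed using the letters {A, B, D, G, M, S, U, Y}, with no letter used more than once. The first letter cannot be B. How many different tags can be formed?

The first letter has 8−1 = 7 choices (anything except B).
The remaining 2 letters are filled from the other 7 symbols without repetition: 7 × 6 = 42.
Total: 7 × 42 = 294.

294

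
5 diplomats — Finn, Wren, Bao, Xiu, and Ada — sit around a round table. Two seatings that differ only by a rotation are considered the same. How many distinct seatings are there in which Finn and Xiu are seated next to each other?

12

Treat {Finn, Xiu} as one unit (2 internal orders) and seat the resulting 4 units around the table: (3)! circular arrangements.
So 2 × (3)! = 2 × 6 = 12.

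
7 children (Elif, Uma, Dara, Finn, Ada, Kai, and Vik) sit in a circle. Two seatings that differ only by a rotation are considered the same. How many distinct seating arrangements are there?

Fix one person's seat to break rotational symmetry; the remaining 6 people can be arranged in (6)! = 720 ways.

720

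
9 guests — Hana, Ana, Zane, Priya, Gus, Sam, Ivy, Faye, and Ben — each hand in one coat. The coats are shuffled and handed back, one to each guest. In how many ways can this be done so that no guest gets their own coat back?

This is the derangement count D_9: permutations of 9 items with no fixed point.
By inclusion–exclusion this is Σ_{j=0}^{9} (−1)^j C(9,j)·(9−j)!.
Computing: 362880 − 362880 + 181440 − 60480 + 15120 − 3024 + 504 − 72 + 9 − 1 = 133496.

133496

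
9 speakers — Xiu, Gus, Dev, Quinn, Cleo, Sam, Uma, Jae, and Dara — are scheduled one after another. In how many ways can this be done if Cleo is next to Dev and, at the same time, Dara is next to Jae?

20160

Treat {Cleo,Dev} as one block (2 orders) and {Dara,Jae} as another (2 orders).
That leaves 7 units to arrange: 2 × 2 × 7! = 4 × 5040 = 20160.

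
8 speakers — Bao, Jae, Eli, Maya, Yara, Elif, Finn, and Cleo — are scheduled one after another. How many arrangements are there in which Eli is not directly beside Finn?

30240

There are 8! = 40320 arrangements in all. If Eli and Finn are adjacent, merging them into one block gives 2·(7)! = 10080 arrangements.
So 40320 − 10080 = 30240 arrangements keep them apart.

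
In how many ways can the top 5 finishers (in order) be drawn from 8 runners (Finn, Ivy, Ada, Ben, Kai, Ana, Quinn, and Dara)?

6720

There are 8 choices for 1st place, 7 for 2nd, and so on down to 4 for position 5.
That gives 8 × 7 × 6 × 5 × 4 = 6720.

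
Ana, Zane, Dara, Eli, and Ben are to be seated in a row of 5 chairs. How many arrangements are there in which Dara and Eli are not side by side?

There are 5! = 120 arrangements in all. If Dara and Eli are adjacent, merging them into one block gives 2·(4)! = 48 arrangements.
So 120 − 48 = 72 arrangements keep them apart.

72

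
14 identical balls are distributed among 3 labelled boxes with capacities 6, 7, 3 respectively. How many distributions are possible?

6

Without the upper bounds there are C(16,2) = 120 ways to split 14 among 3 boxes.
Subtract solutions that violate a single cap (substitute x_i' = x_i − (cap_i+1)): x_1 ≥ 7 gives C(9,2) = 36; x_2 ≥ 8 gives C(8,2) = 28; x_3 ≥ 4 gives C(12,2) = 66. Together 130.
Add back pairs where two caps are both exceeded: 0 + 10 + 6 = 16.
By inclusion–exclusion the count is 120 − 130 + 16 = 6.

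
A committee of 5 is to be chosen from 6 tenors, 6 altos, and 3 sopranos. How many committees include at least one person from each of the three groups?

1971

Total 5-person selections from all 15: C(15,5) = 3003.
Subtract selections that omit an entire group: no tenors → C(9,5) = 126; no altos → C(9,5) = 126; no sopranos → C(12,5) = 792.
Add back selections omitting two groups (i.e. drawn from a single group): C(6,5) + C(6,5) + C(3,5) = 12.
By inclusion–exclusion: 3003 − 1044 + 12 = 1971.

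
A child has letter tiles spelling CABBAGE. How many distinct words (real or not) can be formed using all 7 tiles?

Letter multiplicities in CABBAGE: A×2, B×2, C×1, E×1, G×1.
So there are 7! / (2!·2!) = 1260 distinguishable arrangements.

1260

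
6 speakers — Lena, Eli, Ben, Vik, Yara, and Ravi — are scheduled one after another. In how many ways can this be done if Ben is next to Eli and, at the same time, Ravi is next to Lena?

96

Treat {Ben,Eli} as one block (2 orders) and {Ravi,Lena} as another (2 orders).
That leaves 4 units to arrange: 2 × 2 × 4! = 4 × 24 = 96.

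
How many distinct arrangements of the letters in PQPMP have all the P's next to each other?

Treat the 3 copies of P as a single block. The multiset to arrange is then {PPP, M, Q}, 3 items in all.
All 3 items are distinct, so there are (3)! = 6 arrangements.

6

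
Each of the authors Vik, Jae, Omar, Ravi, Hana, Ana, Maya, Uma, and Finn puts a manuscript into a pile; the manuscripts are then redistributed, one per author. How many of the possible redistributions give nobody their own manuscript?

Let Aᵢ be the assignments in which author i gets their own manuscript. We want the size of the complement of A₁∪…∪A_9.
By inclusion–exclusion this is Σ_{j=0}^{9} (−1)^j C(9,j)·(9−j)!.
Computing: 362880 − 362880 + 181440 − 60480 + 15120 − 3024 + 504 − 72 + 9 − 1 = 133496.

133496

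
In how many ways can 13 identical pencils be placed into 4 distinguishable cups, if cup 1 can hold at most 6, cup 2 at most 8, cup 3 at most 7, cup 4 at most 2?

Ignoring the caps, the number of non-negative solutions to x_1+…+x_4 = 13 is C(16,3) = 560.
Subtract solutions that violate a single cap (substitute x_i' = x_i − (cap_i+1)): x_1 ≥ 7 gives C(9,3) = 84; x_2 ≥ 9 gives C(7,3) = 35; x_3 ≥ 8 gives C(8,3) = 56; x_4 ≥ 3 gives C(13,3) = 286. Together 461.
Add back pairs where two caps are both exceeded: 0 + 0 + 20 + 0 + 4 + 10 = 34.
By inclusion–exclusion the count is 560 − 461 + 34 = 133.

133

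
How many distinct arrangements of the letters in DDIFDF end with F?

20

Fix F in the last position and arrange the remaining 5 letters.
Those 5 letters have D appearing 3 times, giving (5)!/(3!) = 20.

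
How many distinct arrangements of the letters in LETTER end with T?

60

With the last slot taken by T, it remains to arrange the other 5 letters (LETER).
Those 5 letters have E appearing twice, giving (5)!/(2!) = 60.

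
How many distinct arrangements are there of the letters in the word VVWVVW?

15

Letter multiplicities in VVWVVW: V×4, W×2.
Dividing 6! = 720 by 4!·2! = 48 for the repeated letters gives 15.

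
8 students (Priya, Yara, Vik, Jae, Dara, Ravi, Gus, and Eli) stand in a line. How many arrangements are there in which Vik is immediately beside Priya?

Glue Vik and Priya into one block (2 internal orders), leaving 7 units to arrange in a row.
That gives 2 × 7! = 2 × 5040 = 10080.

10080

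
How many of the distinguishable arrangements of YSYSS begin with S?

6

Fix S in the first position and arrange the remaining 4 letters.
Those 4 letters have S appearing twice and Y appearing twice, giving (4)!/(2!·2!) = 6.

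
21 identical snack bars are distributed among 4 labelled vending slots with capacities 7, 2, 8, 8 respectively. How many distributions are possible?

Ignoring the caps, the number of non-negative solutions to x_1+…+x_4 = 21 is C(24,3) = 2024.
Subtract solutions that violate a single cap (substitute x_i' = x_i − (cap_i+1)): x_1 ≥ 8 gives C(16,3) = 560; x_2 ≥ 3 gives C(21,3) = 1330; x_3 ≥ 9 gives C(15,3) = 455; x_4 ≥ 9 gives C(15,3) = 455. Together 2800.
Add back pairs where two caps are both exceeded: 286 + 35 + 35 + 220 + 220 + 20 = 816.
Subtract triples: 4 + 4 + 0 + 1 = 9.
By inclusion–exclusion the count is 2024 − 2800 + 816 − 9 = 31.

31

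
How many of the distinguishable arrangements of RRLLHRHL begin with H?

Fix H in the first position and arrange the remaining 7 letters.
Those 7 letters have L appearing 3 times and R appearing 3 times, giving (7)!/(3!·3!) = 140.

140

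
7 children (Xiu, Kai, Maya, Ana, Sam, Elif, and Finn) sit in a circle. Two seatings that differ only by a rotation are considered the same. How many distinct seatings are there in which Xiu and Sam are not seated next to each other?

Without the restriction there are (6)! = 720 seatings.
Seatings with Xiu beside Sam: treat them as a block with 2 internal orders, giving 2 × (5)! = 240.
Subtracting, 720 − 240 = 480.

480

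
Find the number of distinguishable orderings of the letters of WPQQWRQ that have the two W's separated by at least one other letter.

300

There are 7!/(3!·2!) = 420 arrangements of WPQQWRQ in total.
If the two W's are adjacent, glue them into one block, leaving 6 items to arrange: (6)!/(3!) = 120 ways.
Subtracting, 420 − 120 = 300 arrangements keep the W's apart.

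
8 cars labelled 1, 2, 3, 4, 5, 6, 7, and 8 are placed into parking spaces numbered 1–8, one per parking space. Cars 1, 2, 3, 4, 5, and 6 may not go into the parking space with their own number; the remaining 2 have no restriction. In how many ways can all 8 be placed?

Let Aᵢ (for 1 ≤ i ≤ 6) be the placements that put car i in its forbidden parking space. Any j of these fix j positions, leaving (8−j)! ways to fill the rest, and there are C(6,j) ways to pick which j.
By inclusion–exclusion, the number of valid placements is Σ_{j=0}^{6} (−1)^j C(6,j)·(8−j)!.
Computing: 40320 − 30240 + 10800 − 2400 + 360 − 36 + 2 = 18806.

18806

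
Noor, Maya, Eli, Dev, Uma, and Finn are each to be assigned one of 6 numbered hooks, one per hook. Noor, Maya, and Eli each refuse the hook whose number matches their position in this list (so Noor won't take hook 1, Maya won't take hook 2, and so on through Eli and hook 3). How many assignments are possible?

Let Aᵢ (for i ∈ {1, 2, 3}) be the placements that put person i in their forbidden hook. Any j of these fix j positions, leaving (6−j)! ways to fill the rest, and there are C(3,j) ways to pick which j.
By inclusion–exclusion, the number of valid placements is Σ_{j=0}^{3} (−1)^j C(3,j)·(6−j)!.
Computing: 720 − 360 + 72 − 6 = 426.

426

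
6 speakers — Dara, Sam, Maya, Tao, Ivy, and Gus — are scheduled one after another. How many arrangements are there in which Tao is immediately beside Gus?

Glue Tao and Gus into one block (2 internal orders), leaving 5 units to arrange in a row.
That gives 2 × 5! = 2 × 120 = 240.

240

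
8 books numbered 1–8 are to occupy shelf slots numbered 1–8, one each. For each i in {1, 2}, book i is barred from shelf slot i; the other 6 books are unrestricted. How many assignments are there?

30960

Let Aᵢ (for i ∈ {1, 2}) be the placements that put book i in its forbidden shelf slot. Any j of these fix j positions, leaving (8−j)! ways to fill the rest, and there are C(2,j) ways to pick which j.
By inclusion–exclusion, the number of valid placements is Σ_{j=0}^{2} (−1)^j C(2,j)·(8−j)!.
Computing: 40320 − 10080 + 720 = 30960.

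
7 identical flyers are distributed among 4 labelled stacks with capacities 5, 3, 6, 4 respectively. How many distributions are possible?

85

Ignoring the caps, the number of non-negative solutions to x_1+…+x_4 = 7 is C(10,3) = 120.
Subtract solutions that violate a single cap (substitute x_i' = x_i − (cap_i+1)): x_1 ≥ 6 gives C(4,3) = 4; x_2 ≥ 4 gives C(6,3) = 20; x_3 ≥ 7 gives C(3,3) = 1; x_4 ≥ 5 gives C(5,3) = 10. Together 35.
No two caps can be exceeded simultaneously, so the pair terms are all 0.
By inclusion–exclusion the count is 120 − 35 + 0 = 85.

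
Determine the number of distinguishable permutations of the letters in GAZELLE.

1260

Letter multiplicities in GAZELLE: A×1, E×2, G×1, L×2, Z×1.
So there are 7! / (2!·2!) = 1260 distinguishable arrangements.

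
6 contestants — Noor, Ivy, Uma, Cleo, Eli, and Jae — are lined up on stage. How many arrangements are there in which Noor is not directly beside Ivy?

There are 6! = 720 arrangements in all. If Noor and Ivy are adjacent, merging them into one block gives 2·(5)! = 240 arrangements.
So 720 − 240 = 480 arrangements keep them apart.

480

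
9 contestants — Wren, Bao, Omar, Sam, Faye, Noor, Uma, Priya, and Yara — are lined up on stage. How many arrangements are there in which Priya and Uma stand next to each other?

Glue Priya and Uma into one block (2 internal orders), leaving 8 units to arrange in a row.
So the count is 2·(8)! = 80640.

80640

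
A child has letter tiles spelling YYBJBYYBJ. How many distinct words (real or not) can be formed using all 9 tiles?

The 9 letters of YYBJBYYBJ have repeats: B appearing 3 times, J appearing twice, and Y appearing 4 times.
The number of distinct arrangements is 9!/(4!·3!·2!) = 362880/288 = 1260.

1260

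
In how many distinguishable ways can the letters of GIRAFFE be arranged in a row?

2520

Letter multiplicities in GIRAFFE: A×1, E×1, F×2, G×1, I×1, R×1.
So there are 7! / (2!) = 2520 distinguishable arrangements.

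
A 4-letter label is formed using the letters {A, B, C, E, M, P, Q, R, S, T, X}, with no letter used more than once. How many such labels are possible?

7920

This is a permutation of 4 out of 11: P(11,4) = 11!/7!.
11 × 10 × 9 × 8 = 7920.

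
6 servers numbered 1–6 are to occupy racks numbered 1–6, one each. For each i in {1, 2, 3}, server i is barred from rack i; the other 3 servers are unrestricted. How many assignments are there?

426

Let Aᵢ (for i ∈ {1, 2, 3}) be the placements that put server i in its forbidden rack. Any j of these fix j positions, leaving (6−j)! ways to fill the rest, and there are C(3,j) ways to pick which j.
By inclusion–exclusion, the number of valid placements is Σ_{j=0}^{3} (−1)^j C(3,j)·(6−j)!.
Computing: 720 − 360 + 72 − 6 = 426.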